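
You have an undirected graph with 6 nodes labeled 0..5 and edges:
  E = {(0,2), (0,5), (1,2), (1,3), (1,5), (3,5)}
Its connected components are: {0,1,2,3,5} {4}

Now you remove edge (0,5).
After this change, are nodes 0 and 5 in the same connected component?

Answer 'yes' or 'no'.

Initial components: {0,1,2,3,5} {4}
Removing edge (0,5): not a bridge — component count unchanged at 2.
New components: {0,1,2,3,5} {4}
Are 0 and 5 in the same component? yes

Answer: yes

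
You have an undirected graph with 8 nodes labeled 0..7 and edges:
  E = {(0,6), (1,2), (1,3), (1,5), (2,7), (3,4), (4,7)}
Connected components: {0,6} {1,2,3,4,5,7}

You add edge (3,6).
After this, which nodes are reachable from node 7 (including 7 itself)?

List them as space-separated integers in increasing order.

Answer: 0 1 2 3 4 5 6 7

Derivation:
Before: nodes reachable from 7: {1,2,3,4,5,7}
Adding (3,6): merges 7's component with another. Reachability grows.
After: nodes reachable from 7: {0,1,2,3,4,5,6,7}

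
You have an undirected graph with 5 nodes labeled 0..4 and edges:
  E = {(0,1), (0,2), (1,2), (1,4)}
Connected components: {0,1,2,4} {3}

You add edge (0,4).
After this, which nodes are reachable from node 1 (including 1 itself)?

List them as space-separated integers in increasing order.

Before: nodes reachable from 1: {0,1,2,4}
Adding (0,4): both endpoints already in same component. Reachability from 1 unchanged.
After: nodes reachable from 1: {0,1,2,4}

Answer: 0 1 2 4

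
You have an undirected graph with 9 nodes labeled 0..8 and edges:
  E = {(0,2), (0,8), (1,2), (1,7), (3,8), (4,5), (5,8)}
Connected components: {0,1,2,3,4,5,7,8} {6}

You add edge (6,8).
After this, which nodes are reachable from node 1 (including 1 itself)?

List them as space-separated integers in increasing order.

Before: nodes reachable from 1: {0,1,2,3,4,5,7,8}
Adding (6,8): merges 1's component with another. Reachability grows.
After: nodes reachable from 1: {0,1,2,3,4,5,6,7,8}

Answer: 0 1 2 3 4 5 6 7 8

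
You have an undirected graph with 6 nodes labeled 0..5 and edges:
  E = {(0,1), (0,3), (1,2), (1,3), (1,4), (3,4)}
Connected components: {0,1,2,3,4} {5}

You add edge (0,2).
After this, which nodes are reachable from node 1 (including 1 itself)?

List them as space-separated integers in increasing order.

Before: nodes reachable from 1: {0,1,2,3,4}
Adding (0,2): both endpoints already in same component. Reachability from 1 unchanged.
After: nodes reachable from 1: {0,1,2,3,4}

Answer: 0 1 2 3 4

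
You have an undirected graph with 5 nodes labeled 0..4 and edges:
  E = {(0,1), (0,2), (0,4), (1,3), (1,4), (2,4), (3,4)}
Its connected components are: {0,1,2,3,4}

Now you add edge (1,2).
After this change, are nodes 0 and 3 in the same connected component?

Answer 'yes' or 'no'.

Initial components: {0,1,2,3,4}
Adding edge (1,2): both already in same component {0,1,2,3,4}. No change.
New components: {0,1,2,3,4}
Are 0 and 3 in the same component? yes

Answer: yes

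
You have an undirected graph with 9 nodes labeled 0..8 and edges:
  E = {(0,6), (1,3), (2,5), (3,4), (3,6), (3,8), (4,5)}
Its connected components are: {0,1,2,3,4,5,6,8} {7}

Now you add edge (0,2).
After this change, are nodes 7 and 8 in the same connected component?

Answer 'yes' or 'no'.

Initial components: {0,1,2,3,4,5,6,8} {7}
Adding edge (0,2): both already in same component {0,1,2,3,4,5,6,8}. No change.
New components: {0,1,2,3,4,5,6,8} {7}
Are 7 and 8 in the same component? no

Answer: no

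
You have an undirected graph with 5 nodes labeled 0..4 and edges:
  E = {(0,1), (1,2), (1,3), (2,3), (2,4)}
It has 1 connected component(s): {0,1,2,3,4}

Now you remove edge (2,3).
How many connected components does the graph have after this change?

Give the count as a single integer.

Initial component count: 1
Remove (2,3): not a bridge. Count unchanged: 1.
  After removal, components: {0,1,2,3,4}
New component count: 1

Answer: 1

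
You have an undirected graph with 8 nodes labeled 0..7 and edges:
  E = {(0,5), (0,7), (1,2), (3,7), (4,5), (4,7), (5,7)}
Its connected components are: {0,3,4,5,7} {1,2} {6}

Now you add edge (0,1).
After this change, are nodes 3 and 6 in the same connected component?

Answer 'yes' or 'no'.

Initial components: {0,3,4,5,7} {1,2} {6}
Adding edge (0,1): merges {0,3,4,5,7} and {1,2}.
New components: {0,1,2,3,4,5,7} {6}
Are 3 and 6 in the same component? no

Answer: no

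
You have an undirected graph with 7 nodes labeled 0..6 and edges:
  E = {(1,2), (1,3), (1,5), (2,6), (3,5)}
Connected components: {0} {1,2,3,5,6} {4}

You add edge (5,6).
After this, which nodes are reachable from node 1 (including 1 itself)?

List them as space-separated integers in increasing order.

Before: nodes reachable from 1: {1,2,3,5,6}
Adding (5,6): both endpoints already in same component. Reachability from 1 unchanged.
After: nodes reachable from 1: {1,2,3,5,6}

Answer: 1 2 3 5 6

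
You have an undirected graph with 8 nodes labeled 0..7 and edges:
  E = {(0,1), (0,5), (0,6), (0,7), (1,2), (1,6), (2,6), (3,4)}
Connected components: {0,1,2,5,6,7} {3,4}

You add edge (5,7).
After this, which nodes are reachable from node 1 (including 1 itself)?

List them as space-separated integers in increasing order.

Answer: 0 1 2 5 6 7

Derivation:
Before: nodes reachable from 1: {0,1,2,5,6,7}
Adding (5,7): both endpoints already in same component. Reachability from 1 unchanged.
After: nodes reachable from 1: {0,1,2,5,6,7}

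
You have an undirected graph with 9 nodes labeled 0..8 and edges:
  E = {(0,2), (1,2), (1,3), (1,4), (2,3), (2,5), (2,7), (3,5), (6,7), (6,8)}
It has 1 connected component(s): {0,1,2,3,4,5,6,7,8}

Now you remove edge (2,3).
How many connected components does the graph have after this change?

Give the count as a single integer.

Initial component count: 1
Remove (2,3): not a bridge. Count unchanged: 1.
  After removal, components: {0,1,2,3,4,5,6,7,8}
New component count: 1

Answer: 1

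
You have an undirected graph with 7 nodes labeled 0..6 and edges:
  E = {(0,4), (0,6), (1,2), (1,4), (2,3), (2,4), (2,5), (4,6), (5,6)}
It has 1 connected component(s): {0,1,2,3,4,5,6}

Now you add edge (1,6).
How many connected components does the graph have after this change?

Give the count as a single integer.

Initial component count: 1
Add (1,6): endpoints already in same component. Count unchanged: 1.
New component count: 1

Answer: 1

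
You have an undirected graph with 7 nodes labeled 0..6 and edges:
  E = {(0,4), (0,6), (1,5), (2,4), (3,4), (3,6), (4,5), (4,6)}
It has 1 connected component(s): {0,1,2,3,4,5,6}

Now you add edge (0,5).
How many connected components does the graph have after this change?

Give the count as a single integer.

Initial component count: 1
Add (0,5): endpoints already in same component. Count unchanged: 1.
New component count: 1

Answer: 1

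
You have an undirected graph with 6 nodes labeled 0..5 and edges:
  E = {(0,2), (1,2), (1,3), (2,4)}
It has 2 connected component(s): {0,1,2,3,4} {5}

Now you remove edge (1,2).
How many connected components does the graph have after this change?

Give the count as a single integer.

Answer: 3

Derivation:
Initial component count: 2
Remove (1,2): it was a bridge. Count increases: 2 -> 3.
  After removal, components: {0,2,4} {1,3} {5}
New component count: 3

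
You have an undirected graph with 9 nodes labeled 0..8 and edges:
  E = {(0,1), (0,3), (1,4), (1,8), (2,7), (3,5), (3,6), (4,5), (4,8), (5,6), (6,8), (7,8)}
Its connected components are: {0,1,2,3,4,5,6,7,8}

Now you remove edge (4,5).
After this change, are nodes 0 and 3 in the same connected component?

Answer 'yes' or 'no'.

Answer: yes

Derivation:
Initial components: {0,1,2,3,4,5,6,7,8}
Removing edge (4,5): not a bridge — component count unchanged at 1.
New components: {0,1,2,3,4,5,6,7,8}
Are 0 and 3 in the same component? yes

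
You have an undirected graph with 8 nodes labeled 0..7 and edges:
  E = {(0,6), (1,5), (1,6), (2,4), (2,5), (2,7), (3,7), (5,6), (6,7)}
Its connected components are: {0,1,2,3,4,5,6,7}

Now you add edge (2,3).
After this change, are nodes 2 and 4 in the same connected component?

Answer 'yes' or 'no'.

Answer: yes

Derivation:
Initial components: {0,1,2,3,4,5,6,7}
Adding edge (2,3): both already in same component {0,1,2,3,4,5,6,7}. No change.
New components: {0,1,2,3,4,5,6,7}
Are 2 and 4 in the same component? yes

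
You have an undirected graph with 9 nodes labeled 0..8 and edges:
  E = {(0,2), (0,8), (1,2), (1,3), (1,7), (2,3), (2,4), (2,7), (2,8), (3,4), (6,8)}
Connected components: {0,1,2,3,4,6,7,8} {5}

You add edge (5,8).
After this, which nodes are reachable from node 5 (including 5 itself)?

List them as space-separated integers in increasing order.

Answer: 0 1 2 3 4 5 6 7 8

Derivation:
Before: nodes reachable from 5: {5}
Adding (5,8): merges 5's component with another. Reachability grows.
After: nodes reachable from 5: {0,1,2,3,4,5,6,7,8}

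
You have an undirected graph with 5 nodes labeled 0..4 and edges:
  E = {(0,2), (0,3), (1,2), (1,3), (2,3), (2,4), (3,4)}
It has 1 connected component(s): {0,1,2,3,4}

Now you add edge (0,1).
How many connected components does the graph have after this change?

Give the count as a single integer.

Answer: 1

Derivation:
Initial component count: 1
Add (0,1): endpoints already in same component. Count unchanged: 1.
New component count: 1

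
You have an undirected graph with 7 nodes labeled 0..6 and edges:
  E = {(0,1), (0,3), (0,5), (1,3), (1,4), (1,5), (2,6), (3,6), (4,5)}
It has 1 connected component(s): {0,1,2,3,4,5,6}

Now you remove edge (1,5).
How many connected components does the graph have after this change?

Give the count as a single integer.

Initial component count: 1
Remove (1,5): not a bridge. Count unchanged: 1.
  After removal, components: {0,1,2,3,4,5,6}
New component count: 1

Answer: 1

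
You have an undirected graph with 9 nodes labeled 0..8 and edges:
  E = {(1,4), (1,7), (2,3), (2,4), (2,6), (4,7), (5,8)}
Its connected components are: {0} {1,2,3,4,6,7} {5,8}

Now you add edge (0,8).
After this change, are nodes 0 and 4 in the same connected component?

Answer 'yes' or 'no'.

Answer: no

Derivation:
Initial components: {0} {1,2,3,4,6,7} {5,8}
Adding edge (0,8): merges {0} and {5,8}.
New components: {0,5,8} {1,2,3,4,6,7}
Are 0 and 4 in the same component? no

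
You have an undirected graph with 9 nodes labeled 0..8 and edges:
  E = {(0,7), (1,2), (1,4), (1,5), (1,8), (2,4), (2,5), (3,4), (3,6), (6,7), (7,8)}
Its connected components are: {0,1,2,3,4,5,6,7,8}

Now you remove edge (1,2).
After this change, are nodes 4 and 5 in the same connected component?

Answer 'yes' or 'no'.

Initial components: {0,1,2,3,4,5,6,7,8}
Removing edge (1,2): not a bridge — component count unchanged at 1.
New components: {0,1,2,3,4,5,6,7,8}
Are 4 and 5 in the same component? yes

Answer: yes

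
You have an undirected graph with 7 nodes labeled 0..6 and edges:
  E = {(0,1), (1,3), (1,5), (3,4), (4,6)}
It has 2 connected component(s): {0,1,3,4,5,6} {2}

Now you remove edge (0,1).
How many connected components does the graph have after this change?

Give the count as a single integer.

Answer: 3

Derivation:
Initial component count: 2
Remove (0,1): it was a bridge. Count increases: 2 -> 3.
  After removal, components: {0} {1,3,4,5,6} {2}
New component count: 3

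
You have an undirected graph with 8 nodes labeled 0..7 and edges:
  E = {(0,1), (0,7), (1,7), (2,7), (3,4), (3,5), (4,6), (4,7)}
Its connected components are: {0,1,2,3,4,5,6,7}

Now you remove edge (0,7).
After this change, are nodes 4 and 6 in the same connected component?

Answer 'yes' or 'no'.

Answer: yes

Derivation:
Initial components: {0,1,2,3,4,5,6,7}
Removing edge (0,7): not a bridge — component count unchanged at 1.
New components: {0,1,2,3,4,5,6,7}
Are 4 and 6 in the same component? yes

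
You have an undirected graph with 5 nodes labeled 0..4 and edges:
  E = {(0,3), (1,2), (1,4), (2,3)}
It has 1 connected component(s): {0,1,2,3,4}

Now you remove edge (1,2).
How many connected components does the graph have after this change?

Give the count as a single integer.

Answer: 2

Derivation:
Initial component count: 1
Remove (1,2): it was a bridge. Count increases: 1 -> 2.
  After removal, components: {0,2,3} {1,4}
New component count: 2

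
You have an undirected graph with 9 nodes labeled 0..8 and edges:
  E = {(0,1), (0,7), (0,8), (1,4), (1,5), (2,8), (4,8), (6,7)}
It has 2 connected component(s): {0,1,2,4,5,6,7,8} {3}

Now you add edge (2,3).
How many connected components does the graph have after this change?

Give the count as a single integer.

Answer: 1

Derivation:
Initial component count: 2
Add (2,3): merges two components. Count decreases: 2 -> 1.
New component count: 1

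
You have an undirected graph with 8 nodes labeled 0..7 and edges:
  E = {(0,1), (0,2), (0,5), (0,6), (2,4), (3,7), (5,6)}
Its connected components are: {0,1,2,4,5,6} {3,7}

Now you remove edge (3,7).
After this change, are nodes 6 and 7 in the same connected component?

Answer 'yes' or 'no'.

Initial components: {0,1,2,4,5,6} {3,7}
Removing edge (3,7): it was a bridge — component count 2 -> 3.
New components: {0,1,2,4,5,6} {3} {7}
Are 6 and 7 in the same component? no

Answer: no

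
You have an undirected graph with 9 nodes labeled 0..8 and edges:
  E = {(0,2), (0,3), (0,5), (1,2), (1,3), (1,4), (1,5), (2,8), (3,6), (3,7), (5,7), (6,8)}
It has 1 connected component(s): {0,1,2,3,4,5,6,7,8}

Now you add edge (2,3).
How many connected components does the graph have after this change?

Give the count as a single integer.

Answer: 1

Derivation:
Initial component count: 1
Add (2,3): endpoints already in same component. Count unchanged: 1.
New component count: 1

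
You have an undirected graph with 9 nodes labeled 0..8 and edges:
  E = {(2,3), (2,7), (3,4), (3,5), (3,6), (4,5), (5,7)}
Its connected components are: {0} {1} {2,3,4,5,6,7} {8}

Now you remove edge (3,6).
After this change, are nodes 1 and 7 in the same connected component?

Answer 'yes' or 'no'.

Answer: no

Derivation:
Initial components: {0} {1} {2,3,4,5,6,7} {8}
Removing edge (3,6): it was a bridge — component count 4 -> 5.
New components: {0} {1} {2,3,4,5,7} {6} {8}
Are 1 and 7 in the same component? no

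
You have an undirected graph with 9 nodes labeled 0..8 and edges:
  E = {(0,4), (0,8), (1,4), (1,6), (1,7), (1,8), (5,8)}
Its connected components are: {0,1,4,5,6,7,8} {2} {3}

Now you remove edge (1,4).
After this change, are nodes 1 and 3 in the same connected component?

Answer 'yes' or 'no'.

Initial components: {0,1,4,5,6,7,8} {2} {3}
Removing edge (1,4): not a bridge — component count unchanged at 3.
New components: {0,1,4,5,6,7,8} {2} {3}
Are 1 and 3 in the same component? no

Answer: no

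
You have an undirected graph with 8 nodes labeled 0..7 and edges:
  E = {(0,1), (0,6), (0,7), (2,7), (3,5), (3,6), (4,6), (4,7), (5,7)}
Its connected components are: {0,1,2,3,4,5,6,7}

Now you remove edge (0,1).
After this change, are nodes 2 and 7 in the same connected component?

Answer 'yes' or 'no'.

Initial components: {0,1,2,3,4,5,6,7}
Removing edge (0,1): it was a bridge — component count 1 -> 2.
New components: {0,2,3,4,5,6,7} {1}
Are 2 and 7 in the same component? yes

Answer: yes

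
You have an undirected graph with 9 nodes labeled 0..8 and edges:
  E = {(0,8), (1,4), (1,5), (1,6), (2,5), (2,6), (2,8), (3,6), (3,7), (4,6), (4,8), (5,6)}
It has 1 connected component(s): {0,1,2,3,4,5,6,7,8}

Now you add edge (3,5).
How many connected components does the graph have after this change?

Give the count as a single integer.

Answer: 1

Derivation:
Initial component count: 1
Add (3,5): endpoints already in same component. Count unchanged: 1.
New component count: 1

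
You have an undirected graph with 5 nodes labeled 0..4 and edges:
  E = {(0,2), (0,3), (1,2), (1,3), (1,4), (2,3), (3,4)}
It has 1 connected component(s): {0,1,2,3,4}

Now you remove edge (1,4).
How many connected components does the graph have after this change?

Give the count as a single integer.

Initial component count: 1
Remove (1,4): not a bridge. Count unchanged: 1.
  After removal, components: {0,1,2,3,4}
New component count: 1

Answer: 1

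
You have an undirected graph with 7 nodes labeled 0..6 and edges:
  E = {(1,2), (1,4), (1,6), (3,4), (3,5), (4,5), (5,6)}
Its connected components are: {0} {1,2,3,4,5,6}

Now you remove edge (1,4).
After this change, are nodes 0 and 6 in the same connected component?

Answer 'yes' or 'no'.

Answer: no

Derivation:
Initial components: {0} {1,2,3,4,5,6}
Removing edge (1,4): not a bridge — component count unchanged at 2.
New components: {0} {1,2,3,4,5,6}
Are 0 and 6 in the same component? no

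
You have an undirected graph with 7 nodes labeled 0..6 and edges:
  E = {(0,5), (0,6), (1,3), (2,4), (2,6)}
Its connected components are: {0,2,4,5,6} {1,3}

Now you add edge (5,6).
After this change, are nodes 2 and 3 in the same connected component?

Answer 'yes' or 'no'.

Initial components: {0,2,4,5,6} {1,3}
Adding edge (5,6): both already in same component {0,2,4,5,6}. No change.
New components: {0,2,4,5,6} {1,3}
Are 2 and 3 in the same component? no

Answer: no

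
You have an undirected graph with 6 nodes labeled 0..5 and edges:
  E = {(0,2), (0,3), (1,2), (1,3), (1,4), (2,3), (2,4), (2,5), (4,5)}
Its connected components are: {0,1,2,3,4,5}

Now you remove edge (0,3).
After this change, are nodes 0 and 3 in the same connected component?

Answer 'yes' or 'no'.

Initial components: {0,1,2,3,4,5}
Removing edge (0,3): not a bridge — component count unchanged at 1.
New components: {0,1,2,3,4,5}
Are 0 and 3 in the same component? yes

Answer: yes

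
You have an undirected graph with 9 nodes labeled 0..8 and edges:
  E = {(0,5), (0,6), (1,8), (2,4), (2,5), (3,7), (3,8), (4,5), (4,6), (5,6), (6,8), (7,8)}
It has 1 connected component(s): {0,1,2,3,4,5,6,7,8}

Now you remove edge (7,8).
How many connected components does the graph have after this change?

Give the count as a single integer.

Initial component count: 1
Remove (7,8): not a bridge. Count unchanged: 1.
  After removal, components: {0,1,2,3,4,5,6,7,8}
New component count: 1

Answer: 1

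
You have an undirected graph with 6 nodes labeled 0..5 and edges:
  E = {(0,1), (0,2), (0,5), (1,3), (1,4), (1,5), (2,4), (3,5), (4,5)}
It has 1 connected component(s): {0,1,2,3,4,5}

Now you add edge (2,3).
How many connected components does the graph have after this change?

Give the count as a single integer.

Initial component count: 1
Add (2,3): endpoints already in same component. Count unchanged: 1.
New component count: 1

Answer: 1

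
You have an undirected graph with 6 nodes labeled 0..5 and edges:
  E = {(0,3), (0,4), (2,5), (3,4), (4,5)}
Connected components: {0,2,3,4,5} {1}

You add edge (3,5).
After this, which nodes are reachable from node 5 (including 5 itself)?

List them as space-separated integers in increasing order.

Before: nodes reachable from 5: {0,2,3,4,5}
Adding (3,5): both endpoints already in same component. Reachability from 5 unchanged.
After: nodes reachable from 5: {0,2,3,4,5}

Answer: 0 2 3 4 5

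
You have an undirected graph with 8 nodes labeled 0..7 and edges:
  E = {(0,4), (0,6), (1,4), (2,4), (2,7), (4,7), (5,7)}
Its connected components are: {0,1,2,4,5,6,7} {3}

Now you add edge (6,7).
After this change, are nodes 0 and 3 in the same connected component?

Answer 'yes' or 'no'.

Answer: no

Derivation:
Initial components: {0,1,2,4,5,6,7} {3}
Adding edge (6,7): both already in same component {0,1,2,4,5,6,7}. No change.
New components: {0,1,2,4,5,6,7} {3}
Are 0 and 3 in the same component? no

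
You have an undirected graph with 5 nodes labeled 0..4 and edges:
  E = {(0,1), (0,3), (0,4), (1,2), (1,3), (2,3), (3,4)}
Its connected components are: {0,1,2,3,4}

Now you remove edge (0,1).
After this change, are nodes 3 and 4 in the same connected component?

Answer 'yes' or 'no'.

Initial components: {0,1,2,3,4}
Removing edge (0,1): not a bridge — component count unchanged at 1.
New components: {0,1,2,3,4}
Are 3 and 4 in the same component? yes

Answer: yes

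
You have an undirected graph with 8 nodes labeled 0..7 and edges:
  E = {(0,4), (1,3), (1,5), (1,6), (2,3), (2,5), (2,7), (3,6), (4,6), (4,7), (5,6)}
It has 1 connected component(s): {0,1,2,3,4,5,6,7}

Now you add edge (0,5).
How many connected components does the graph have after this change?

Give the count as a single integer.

Initial component count: 1
Add (0,5): endpoints already in same component. Count unchanged: 1.
New component count: 1

Answer: 1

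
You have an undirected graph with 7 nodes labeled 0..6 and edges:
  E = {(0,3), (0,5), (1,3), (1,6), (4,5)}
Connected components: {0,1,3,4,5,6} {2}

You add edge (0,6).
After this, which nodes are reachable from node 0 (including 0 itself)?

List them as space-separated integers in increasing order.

Answer: 0 1 3 4 5 6

Derivation:
Before: nodes reachable from 0: {0,1,3,4,5,6}
Adding (0,6): both endpoints already in same component. Reachability from 0 unchanged.
After: nodes reachable from 0: {0,1,3,4,5,6}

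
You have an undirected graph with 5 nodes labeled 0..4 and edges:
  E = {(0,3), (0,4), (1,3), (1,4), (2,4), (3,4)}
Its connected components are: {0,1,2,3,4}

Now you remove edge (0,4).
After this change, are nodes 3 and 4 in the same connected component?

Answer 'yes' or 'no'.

Answer: yes

Derivation:
Initial components: {0,1,2,3,4}
Removing edge (0,4): not a bridge — component count unchanged at 1.
New components: {0,1,2,3,4}
Are 3 and 4 in the same component? yes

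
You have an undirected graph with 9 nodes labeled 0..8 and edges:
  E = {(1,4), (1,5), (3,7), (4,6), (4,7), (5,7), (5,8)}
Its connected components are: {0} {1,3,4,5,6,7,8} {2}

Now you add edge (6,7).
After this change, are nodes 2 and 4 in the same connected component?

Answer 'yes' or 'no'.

Answer: no

Derivation:
Initial components: {0} {1,3,4,5,6,7,8} {2}
Adding edge (6,7): both already in same component {1,3,4,5,6,7,8}. No change.
New components: {0} {1,3,4,5,6,7,8} {2}
Are 2 and 4 in the same component? no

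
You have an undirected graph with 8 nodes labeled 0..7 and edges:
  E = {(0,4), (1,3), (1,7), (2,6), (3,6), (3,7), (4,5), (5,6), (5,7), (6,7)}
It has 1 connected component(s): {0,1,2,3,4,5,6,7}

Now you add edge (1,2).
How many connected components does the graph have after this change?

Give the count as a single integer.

Answer: 1

Derivation:
Initial component count: 1
Add (1,2): endpoints already in same component. Count unchanged: 1.
New component count: 1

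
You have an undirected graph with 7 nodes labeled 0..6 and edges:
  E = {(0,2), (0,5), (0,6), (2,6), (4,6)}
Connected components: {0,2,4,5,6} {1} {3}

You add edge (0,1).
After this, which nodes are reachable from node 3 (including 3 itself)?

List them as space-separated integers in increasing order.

Before: nodes reachable from 3: {3}
Adding (0,1): merges two components, but neither contains 3. Reachability from 3 unchanged.
After: nodes reachable from 3: {3}

Answer: 3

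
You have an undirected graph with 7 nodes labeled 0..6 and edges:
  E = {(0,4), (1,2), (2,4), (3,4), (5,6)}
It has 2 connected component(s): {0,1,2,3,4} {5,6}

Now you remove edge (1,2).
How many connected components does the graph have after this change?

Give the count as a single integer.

Initial component count: 2
Remove (1,2): it was a bridge. Count increases: 2 -> 3.
  After removal, components: {0,2,3,4} {1} {5,6}
New component count: 3

Answer: 3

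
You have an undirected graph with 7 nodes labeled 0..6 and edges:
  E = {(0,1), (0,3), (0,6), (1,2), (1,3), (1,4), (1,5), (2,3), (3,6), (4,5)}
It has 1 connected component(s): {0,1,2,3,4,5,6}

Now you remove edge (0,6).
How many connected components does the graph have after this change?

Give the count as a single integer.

Initial component count: 1
Remove (0,6): not a bridge. Count unchanged: 1.
  After removal, components: {0,1,2,3,4,5,6}
New component count: 1

Answer: 1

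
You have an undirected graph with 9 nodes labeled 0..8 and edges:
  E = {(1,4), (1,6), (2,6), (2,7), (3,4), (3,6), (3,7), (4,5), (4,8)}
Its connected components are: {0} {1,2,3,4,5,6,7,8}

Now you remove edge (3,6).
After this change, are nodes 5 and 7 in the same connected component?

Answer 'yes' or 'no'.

Initial components: {0} {1,2,3,4,5,6,7,8}
Removing edge (3,6): not a bridge — component count unchanged at 2.
New components: {0} {1,2,3,4,5,6,7,8}
Are 5 and 7 in the same component? yes

Answer: yes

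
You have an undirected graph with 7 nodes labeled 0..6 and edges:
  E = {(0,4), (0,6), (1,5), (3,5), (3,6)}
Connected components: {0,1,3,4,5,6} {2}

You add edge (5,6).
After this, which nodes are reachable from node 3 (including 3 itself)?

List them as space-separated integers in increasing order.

Before: nodes reachable from 3: {0,1,3,4,5,6}
Adding (5,6): both endpoints already in same component. Reachability from 3 unchanged.
After: nodes reachable from 3: {0,1,3,4,5,6}

Answer: 0 1 3 4 5 6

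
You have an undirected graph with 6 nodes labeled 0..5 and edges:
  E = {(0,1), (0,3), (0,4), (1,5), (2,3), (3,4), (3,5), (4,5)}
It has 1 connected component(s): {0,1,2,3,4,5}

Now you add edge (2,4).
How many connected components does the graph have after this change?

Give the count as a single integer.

Initial component count: 1
Add (2,4): endpoints already in same component. Count unchanged: 1.
New component count: 1

Answer: 1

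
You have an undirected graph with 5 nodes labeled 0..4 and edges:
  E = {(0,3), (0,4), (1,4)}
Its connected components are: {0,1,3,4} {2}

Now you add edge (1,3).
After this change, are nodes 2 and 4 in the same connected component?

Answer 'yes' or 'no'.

Initial components: {0,1,3,4} {2}
Adding edge (1,3): both already in same component {0,1,3,4}. No change.
New components: {0,1,3,4} {2}
Are 2 and 4 in the same component? no

Answer: no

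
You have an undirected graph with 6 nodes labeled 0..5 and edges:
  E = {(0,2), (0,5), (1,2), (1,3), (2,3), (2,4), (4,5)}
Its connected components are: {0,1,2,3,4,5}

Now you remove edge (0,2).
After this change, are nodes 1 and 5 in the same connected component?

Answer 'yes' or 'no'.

Initial components: {0,1,2,3,4,5}
Removing edge (0,2): not a bridge — component count unchanged at 1.
New components: {0,1,2,3,4,5}
Are 1 and 5 in the same component? yes

Answer: yes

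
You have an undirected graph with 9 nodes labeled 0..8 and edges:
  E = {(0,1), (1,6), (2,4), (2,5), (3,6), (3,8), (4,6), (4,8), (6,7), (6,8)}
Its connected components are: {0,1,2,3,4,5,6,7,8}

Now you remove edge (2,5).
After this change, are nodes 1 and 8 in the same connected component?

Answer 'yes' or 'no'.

Initial components: {0,1,2,3,4,5,6,7,8}
Removing edge (2,5): it was a bridge — component count 1 -> 2.
New components: {0,1,2,3,4,6,7,8} {5}
Are 1 and 8 in the same component? yes

Answer: yes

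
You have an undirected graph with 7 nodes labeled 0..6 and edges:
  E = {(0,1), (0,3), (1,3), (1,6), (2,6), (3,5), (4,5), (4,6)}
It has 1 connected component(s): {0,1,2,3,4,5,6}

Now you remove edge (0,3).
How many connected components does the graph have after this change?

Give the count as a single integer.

Answer: 1

Derivation:
Initial component count: 1
Remove (0,3): not a bridge. Count unchanged: 1.
  After removal, components: {0,1,2,3,4,5,6}
New component count: 1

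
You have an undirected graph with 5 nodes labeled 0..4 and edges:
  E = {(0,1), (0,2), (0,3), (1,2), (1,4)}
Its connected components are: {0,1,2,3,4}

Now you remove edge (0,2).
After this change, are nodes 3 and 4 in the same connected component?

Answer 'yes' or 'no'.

Initial components: {0,1,2,3,4}
Removing edge (0,2): not a bridge — component count unchanged at 1.
New components: {0,1,2,3,4}
Are 3 and 4 in the same component? yes

Answer: yes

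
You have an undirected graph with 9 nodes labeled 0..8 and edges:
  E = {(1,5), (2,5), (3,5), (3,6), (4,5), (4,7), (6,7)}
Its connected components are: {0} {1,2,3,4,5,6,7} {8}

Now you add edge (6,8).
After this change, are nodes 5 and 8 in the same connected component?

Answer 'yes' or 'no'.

Answer: yes

Derivation:
Initial components: {0} {1,2,3,4,5,6,7} {8}
Adding edge (6,8): merges {1,2,3,4,5,6,7} and {8}.
New components: {0} {1,2,3,4,5,6,7,8}
Are 5 and 8 in the same component? yes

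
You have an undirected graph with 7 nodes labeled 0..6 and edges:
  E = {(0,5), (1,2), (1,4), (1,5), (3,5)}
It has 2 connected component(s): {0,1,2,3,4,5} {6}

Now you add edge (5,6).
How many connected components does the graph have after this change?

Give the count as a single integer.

Answer: 1

Derivation:
Initial component count: 2
Add (5,6): merges two components. Count decreases: 2 -> 1.
New component count: 1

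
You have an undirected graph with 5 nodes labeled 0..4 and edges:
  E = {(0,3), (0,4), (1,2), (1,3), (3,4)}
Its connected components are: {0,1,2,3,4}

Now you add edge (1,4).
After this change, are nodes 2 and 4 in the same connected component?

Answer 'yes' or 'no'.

Initial components: {0,1,2,3,4}
Adding edge (1,4): both already in same component {0,1,2,3,4}. No change.
New components: {0,1,2,3,4}
Are 2 and 4 in the same component? yes

Answer: yes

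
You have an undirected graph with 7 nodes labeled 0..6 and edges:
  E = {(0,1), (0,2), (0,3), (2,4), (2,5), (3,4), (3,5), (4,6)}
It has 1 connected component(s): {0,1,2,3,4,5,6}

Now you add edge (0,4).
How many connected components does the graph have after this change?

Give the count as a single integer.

Initial component count: 1
Add (0,4): endpoints already in same component. Count unchanged: 1.
New component count: 1

Answer: 1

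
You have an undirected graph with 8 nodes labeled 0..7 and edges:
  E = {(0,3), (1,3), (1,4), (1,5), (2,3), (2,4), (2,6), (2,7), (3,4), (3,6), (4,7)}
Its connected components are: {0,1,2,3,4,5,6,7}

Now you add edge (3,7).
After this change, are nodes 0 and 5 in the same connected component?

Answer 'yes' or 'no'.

Answer: yes

Derivation:
Initial components: {0,1,2,3,4,5,6,7}
Adding edge (3,7): both already in same component {0,1,2,3,4,5,6,7}. No change.
New components: {0,1,2,3,4,5,6,7}
Are 0 and 5 in the same component? yes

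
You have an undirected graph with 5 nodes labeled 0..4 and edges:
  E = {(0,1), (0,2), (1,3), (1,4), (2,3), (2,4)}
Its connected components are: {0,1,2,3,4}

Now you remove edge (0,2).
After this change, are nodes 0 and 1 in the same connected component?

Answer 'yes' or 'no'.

Answer: yes

Derivation:
Initial components: {0,1,2,3,4}
Removing edge (0,2): not a bridge — component count unchanged at 1.
New components: {0,1,2,3,4}
Are 0 and 1 in the same component? yes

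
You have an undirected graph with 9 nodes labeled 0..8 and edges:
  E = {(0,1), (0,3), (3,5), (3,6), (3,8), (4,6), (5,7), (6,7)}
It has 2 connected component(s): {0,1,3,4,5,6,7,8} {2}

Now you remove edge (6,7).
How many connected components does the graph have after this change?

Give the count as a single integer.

Initial component count: 2
Remove (6,7): not a bridge. Count unchanged: 2.
  After removal, components: {0,1,3,4,5,6,7,8} {2}
New component count: 2

Answer: 2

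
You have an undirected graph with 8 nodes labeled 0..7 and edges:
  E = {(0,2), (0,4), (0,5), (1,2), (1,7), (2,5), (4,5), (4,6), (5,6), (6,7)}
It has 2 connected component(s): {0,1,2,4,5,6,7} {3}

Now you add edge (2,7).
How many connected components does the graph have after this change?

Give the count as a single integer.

Answer: 2

Derivation:
Initial component count: 2
Add (2,7): endpoints already in same component. Count unchanged: 2.
New component count: 2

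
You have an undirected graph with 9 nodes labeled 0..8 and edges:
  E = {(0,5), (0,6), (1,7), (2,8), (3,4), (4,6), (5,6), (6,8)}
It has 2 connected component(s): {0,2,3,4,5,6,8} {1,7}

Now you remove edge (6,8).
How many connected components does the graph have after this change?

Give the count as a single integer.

Answer: 3

Derivation:
Initial component count: 2
Remove (6,8): it was a bridge. Count increases: 2 -> 3.
  After removal, components: {0,3,4,5,6} {1,7} {2,8}
New component count: 3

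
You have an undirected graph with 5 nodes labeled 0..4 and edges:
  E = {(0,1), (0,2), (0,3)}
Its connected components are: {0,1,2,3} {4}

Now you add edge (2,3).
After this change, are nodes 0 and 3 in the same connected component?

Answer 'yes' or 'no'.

Answer: yes

Derivation:
Initial components: {0,1,2,3} {4}
Adding edge (2,3): both already in same component {0,1,2,3}. No change.
New components: {0,1,2,3} {4}
Are 0 and 3 in the same component? yes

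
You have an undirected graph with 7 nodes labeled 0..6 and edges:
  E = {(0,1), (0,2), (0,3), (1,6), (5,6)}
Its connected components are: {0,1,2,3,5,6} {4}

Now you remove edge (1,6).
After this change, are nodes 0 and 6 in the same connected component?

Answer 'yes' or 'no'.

Answer: no

Derivation:
Initial components: {0,1,2,3,5,6} {4}
Removing edge (1,6): it was a bridge — component count 2 -> 3.
New components: {0,1,2,3} {4} {5,6}
Are 0 and 6 in the same component? no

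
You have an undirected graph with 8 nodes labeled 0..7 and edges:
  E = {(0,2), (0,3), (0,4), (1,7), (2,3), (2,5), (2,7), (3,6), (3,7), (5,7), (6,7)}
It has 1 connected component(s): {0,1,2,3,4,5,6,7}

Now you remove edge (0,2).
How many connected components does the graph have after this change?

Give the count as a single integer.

Answer: 1

Derivation:
Initial component count: 1
Remove (0,2): not a bridge. Count unchanged: 1.
  After removal, components: {0,1,2,3,4,5,6,7}
New component count: 1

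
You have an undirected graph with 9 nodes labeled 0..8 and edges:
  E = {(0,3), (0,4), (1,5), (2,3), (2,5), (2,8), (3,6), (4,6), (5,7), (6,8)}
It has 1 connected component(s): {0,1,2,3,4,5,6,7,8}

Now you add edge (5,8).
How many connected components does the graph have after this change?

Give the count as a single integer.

Answer: 1

Derivation:
Initial component count: 1
Add (5,8): endpoints already in same component. Count unchanged: 1.
New component count: 1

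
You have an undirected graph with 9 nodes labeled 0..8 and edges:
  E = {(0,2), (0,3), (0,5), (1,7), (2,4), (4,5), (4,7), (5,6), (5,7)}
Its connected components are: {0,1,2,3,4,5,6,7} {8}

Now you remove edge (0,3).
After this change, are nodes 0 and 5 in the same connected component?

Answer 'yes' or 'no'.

Answer: yes

Derivation:
Initial components: {0,1,2,3,4,5,6,7} {8}
Removing edge (0,3): it was a bridge — component count 2 -> 3.
New components: {0,1,2,4,5,6,7} {3} {8}
Are 0 and 5 in the same component? yes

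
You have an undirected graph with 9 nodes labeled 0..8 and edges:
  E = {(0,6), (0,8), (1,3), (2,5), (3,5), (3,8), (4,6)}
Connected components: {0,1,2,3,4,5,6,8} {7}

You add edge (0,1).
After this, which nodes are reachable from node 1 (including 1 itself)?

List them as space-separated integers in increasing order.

Answer: 0 1 2 3 4 5 6 8

Derivation:
Before: nodes reachable from 1: {0,1,2,3,4,5,6,8}
Adding (0,1): both endpoints already in same component. Reachability from 1 unchanged.
After: nodes reachable from 1: {0,1,2,3,4,5,6,8}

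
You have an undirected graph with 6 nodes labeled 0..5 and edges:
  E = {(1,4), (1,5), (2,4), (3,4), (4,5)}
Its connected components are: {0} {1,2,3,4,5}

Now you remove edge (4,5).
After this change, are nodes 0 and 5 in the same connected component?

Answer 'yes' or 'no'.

Answer: no

Derivation:
Initial components: {0} {1,2,3,4,5}
Removing edge (4,5): not a bridge — component count unchanged at 2.
New components: {0} {1,2,3,4,5}
Are 0 and 5 in the same component? no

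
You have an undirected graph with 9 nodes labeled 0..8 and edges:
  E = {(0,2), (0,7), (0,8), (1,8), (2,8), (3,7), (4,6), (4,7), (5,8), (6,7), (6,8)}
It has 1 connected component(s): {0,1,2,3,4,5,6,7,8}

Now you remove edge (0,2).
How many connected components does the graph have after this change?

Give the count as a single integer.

Initial component count: 1
Remove (0,2): not a bridge. Count unchanged: 1.
  After removal, components: {0,1,2,3,4,5,6,7,8}
New component count: 1

Answer: 1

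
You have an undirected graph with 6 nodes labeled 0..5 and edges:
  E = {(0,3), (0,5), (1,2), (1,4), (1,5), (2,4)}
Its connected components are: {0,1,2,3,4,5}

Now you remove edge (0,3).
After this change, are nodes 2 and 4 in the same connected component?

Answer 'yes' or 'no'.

Answer: yes

Derivation:
Initial components: {0,1,2,3,4,5}
Removing edge (0,3): it was a bridge — component count 1 -> 2.
New components: {0,1,2,4,5} {3}
Are 2 and 4 in the same component? yes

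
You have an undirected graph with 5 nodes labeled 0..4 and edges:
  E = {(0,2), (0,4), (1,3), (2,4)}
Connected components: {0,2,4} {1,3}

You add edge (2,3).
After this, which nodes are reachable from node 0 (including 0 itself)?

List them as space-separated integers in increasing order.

Answer: 0 1 2 3 4

Derivation:
Before: nodes reachable from 0: {0,2,4}
Adding (2,3): merges 0's component with another. Reachability grows.
After: nodes reachable from 0: {0,1,2,3,4}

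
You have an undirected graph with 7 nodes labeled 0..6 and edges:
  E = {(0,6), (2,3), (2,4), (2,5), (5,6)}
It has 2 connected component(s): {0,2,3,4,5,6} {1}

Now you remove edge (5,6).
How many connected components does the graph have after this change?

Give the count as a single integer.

Initial component count: 2
Remove (5,6): it was a bridge. Count increases: 2 -> 3.
  After removal, components: {0,6} {1} {2,3,4,5}
New component count: 3

Answer: 3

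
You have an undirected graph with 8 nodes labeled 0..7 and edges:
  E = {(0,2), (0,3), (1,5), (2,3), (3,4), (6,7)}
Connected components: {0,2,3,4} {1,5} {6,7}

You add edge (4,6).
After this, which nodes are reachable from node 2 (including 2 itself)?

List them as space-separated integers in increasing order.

Answer: 0 2 3 4 6 7

Derivation:
Before: nodes reachable from 2: {0,2,3,4}
Adding (4,6): merges 2's component with another. Reachability grows.
After: nodes reachable from 2: {0,2,3,4,6,7}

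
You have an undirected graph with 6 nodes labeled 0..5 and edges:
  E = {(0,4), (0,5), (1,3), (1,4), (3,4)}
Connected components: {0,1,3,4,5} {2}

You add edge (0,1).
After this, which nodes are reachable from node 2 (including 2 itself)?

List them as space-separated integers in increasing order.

Before: nodes reachable from 2: {2}
Adding (0,1): both endpoints already in same component. Reachability from 2 unchanged.
After: nodes reachable from 2: {2}

Answer: 2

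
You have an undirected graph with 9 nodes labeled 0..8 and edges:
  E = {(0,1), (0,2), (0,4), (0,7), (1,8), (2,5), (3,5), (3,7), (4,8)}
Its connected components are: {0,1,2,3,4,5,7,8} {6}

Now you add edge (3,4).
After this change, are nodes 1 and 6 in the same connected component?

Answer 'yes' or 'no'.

Answer: no

Derivation:
Initial components: {0,1,2,3,4,5,7,8} {6}
Adding edge (3,4): both already in same component {0,1,2,3,4,5,7,8}. No change.
New components: {0,1,2,3,4,5,7,8} {6}
Are 1 and 6 in the same component? no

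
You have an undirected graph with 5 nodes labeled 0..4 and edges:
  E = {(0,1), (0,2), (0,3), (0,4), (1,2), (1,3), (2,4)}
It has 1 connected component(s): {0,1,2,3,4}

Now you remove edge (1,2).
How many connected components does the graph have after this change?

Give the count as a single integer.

Initial component count: 1
Remove (1,2): not a bridge. Count unchanged: 1.
  After removal, components: {0,1,2,3,4}
New component count: 1

Answer: 1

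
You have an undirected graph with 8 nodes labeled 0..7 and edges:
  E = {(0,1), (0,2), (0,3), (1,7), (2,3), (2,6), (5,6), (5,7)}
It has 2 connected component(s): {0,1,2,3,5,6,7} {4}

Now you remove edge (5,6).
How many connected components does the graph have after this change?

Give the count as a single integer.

Initial component count: 2
Remove (5,6): not a bridge. Count unchanged: 2.
  After removal, components: {0,1,2,3,5,6,7} {4}
New component count: 2

Answer: 2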